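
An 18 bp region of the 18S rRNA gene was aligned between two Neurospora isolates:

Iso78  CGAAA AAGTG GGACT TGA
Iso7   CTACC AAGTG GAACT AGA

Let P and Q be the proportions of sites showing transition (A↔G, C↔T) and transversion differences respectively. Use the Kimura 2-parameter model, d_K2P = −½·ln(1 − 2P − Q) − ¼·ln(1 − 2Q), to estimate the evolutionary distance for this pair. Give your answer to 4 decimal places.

0.3497

Differing sites — 2:G/T (Tv); 4:A/C (Tv); 5:A/C (Tv); 12:G/A (Ti); 16:T/A (Tv).
Of the 5 differences, 1 transition and 4 transversions over 18 sites: P = 1/18 = 0.055556, Q = 4/18 = 0.222222.
d = −0.5·ln(0.666666) − 0.25·ln(0.555556) = −0.5·(-0.405466) − 0.25·(-0.587786) = 0.3497.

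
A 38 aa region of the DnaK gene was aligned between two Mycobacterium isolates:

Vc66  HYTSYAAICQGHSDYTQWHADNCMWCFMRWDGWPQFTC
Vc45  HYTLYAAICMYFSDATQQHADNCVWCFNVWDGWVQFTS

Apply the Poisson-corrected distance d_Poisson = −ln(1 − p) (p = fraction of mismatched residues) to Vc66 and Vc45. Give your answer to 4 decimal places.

Differing sites — 4:S/L; 10:Q/M; 11:G/Y; 12:H/F; 15:Y/A; 18:W/Q; 24:M/V; 28:M/N; 29:R/V; 34:P/V; 38:C/S.
p = 11/38 = 0.289474.
d = −ln(1 − 0.289474) = −ln(0.710526) = 0.3417.

0.3417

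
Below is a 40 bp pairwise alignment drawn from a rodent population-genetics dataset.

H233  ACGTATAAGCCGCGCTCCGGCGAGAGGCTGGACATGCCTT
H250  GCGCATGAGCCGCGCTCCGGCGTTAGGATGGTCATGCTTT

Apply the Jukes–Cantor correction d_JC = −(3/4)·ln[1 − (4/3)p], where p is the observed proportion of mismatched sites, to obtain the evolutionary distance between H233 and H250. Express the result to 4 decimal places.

Mismatches occur at site 1 (A↔G), site 4 (T↔C), site 7 (A↔G), site 23 (A↔T), site 24 (G↔T), site 28 (C↔A), site 32 (A↔T), site 38 (C↔T).
p = 8/40 = 0.200000.
d = −0.75 · ln(1 − (4/3)·0.200000) = −0.75 · ln(0.733333) = −0.75 · (-0.310155) = 0.2326.

0.2326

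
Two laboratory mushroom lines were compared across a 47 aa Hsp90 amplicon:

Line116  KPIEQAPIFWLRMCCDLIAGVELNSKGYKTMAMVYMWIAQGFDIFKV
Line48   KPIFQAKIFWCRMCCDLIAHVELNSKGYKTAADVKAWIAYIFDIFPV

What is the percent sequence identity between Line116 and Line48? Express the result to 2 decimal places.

Mismatches occur at site 4 (E/F), site 7 (P/K), site 11 (L/C), site 20 (G/H), site 31 (M/A), site 33 (M/D), site 35 (Y/K), site 36 (M/A), site 40 (Q/Y), site 41 (G/I), site 46 (K/P).
36 of the 47 sites match, so the percent identity is 36/47 × 100 = 76.60%.

76.60%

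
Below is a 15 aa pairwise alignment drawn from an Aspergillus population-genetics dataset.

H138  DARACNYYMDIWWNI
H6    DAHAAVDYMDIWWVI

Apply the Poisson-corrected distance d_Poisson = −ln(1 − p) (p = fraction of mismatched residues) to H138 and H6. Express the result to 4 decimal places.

0.4055

Mismatches occur at site 3 (R↔H), site 5 (C↔A), site 6 (N↔V), site 7 (Y↔D), site 14 (N↔V).
p = 5/15 = 0.333333.
d = −ln(1 − 0.333333) = −ln(0.666667) = 0.4055.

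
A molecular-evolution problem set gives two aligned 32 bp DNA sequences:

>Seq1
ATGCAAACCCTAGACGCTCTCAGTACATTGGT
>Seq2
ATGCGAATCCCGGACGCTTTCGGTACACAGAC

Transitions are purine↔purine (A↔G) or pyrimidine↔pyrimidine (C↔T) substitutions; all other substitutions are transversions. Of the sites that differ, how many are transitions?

9

The sequences differ at positions 5 (A/G, transition), 8 (C/T, transition), 11 (T/C, transition), 12 (A/G, transition), 19 (C/T, transition), 22 (A/G, transition), 28 (T/C, transition), 29 (T/A, transversion), 31 (G/A, transition), 32 (T/C, transition).
Of the 10 differences, 9 transitions and 1 transversion, so the answer is 9.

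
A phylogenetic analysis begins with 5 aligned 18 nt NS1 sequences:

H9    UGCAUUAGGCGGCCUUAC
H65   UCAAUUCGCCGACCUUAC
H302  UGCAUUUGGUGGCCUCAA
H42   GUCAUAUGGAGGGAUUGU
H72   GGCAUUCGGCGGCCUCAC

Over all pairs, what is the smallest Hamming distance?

3

Pairwise Hamming distances:
  H9 vs H65: 5
  H9 vs H302: 4
  H9 vs H42: 9
  H9 vs H72: 3
  H65 vs H302: 8
  H65 vs H42: 12
  H65 vs H72: 6
  H302 vs H42: 9
  H302 vs H72: 4
  H42 vs H72: 9
The smallest is 3, between H9 and H72.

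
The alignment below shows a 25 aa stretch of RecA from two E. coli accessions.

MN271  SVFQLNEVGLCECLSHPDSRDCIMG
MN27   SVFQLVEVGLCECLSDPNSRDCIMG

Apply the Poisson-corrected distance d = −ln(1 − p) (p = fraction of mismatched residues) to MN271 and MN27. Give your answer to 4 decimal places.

0.1278

The sequences differ at positions 6 (N/V), 16 (H/D), 18 (D/N).
p = 3/25 = 0.120000.
d = −ln(1 − 0.120000) = −ln(0.880000) = 0.1278.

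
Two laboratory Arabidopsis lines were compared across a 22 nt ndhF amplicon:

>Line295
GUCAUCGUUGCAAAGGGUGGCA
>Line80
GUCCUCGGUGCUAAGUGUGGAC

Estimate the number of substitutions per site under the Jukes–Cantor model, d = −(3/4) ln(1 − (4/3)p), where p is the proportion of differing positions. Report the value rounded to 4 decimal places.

0.3390

Mismatches occur at site 4 (A↔C), site 8 (U↔G), site 12 (A↔U), site 16 (G↔U), site 21 (C↔A), site 22 (A↔C).
p = 6/22 = 0.272727.
d = −0.75 · ln(1 − (4/3)·0.272727) = −0.75 · ln(0.636364) = −0.75 · (-0.451985) = 0.3390.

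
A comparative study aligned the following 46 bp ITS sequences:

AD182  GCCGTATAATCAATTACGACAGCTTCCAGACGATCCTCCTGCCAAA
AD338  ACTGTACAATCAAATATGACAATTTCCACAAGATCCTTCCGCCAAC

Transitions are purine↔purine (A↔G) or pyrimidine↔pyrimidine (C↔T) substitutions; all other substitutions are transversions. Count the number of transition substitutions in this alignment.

Differing sites — 1:G/A (Ti); 3:C/T (Ti); 7:T/C (Ti); 14:T/A (Tv); 17:C/T (Ti); 22:G/A (Ti); 23:C/T (Ti); 29:G/C (Tv); 31:C/A (Tv); 38:C/T (Ti); 40:T/C (Ti); 46:A/C (Tv).
Of the 12 differences, 8 transitions and 4 transversions, so the answer is 8.

8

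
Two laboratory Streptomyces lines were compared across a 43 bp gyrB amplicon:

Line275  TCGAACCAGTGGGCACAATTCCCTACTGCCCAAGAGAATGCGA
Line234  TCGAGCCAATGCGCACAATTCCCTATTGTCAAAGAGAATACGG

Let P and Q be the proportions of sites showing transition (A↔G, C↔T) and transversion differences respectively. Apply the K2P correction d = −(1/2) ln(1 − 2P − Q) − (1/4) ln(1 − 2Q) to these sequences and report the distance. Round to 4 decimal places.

0.2214

The sequences differ at positions 5 (A/G, transition), 9 (G/A, transition), 12 (G/C, transversion), 26 (C/T, transition), 29 (C/T, transition), 31 (C/A, transversion), 40 (G/A, transition), 43 (A/G, transition).
Of the 8 differences, 6 transitions and 2 transversions over 43 sites: P = 6/43 = 0.139535, Q = 2/43 = 0.046512.
d = −0.5·ln(0.674418) − 0.25·ln(0.906976) = −0.5·(-0.393905) − 0.25·(-0.097639) = 0.2214.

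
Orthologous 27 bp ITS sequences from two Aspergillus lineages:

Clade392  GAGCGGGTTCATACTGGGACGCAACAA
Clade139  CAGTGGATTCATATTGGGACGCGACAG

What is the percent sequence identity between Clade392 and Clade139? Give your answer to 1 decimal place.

77.8%

The sequences differ at positions 1 (G/C), 4 (C/T), 7 (G/A), 14 (C/T), 23 (A/G), 27 (A/G).
21 of the 27 sites match, so the percent identity is 21/27 × 100 = 77.8%.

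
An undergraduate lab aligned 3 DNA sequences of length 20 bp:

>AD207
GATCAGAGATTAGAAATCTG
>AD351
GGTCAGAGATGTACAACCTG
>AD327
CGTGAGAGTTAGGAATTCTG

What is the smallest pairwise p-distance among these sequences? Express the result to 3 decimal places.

0.300

Pairwise Hamming distances:
  AD207 vs AD351: 6
  AD207 vs AD327: 7
  AD351 vs AD327: 9
The smallest is 6 mismatches, between AD207 and AD351; p = 6/20 = 0.300.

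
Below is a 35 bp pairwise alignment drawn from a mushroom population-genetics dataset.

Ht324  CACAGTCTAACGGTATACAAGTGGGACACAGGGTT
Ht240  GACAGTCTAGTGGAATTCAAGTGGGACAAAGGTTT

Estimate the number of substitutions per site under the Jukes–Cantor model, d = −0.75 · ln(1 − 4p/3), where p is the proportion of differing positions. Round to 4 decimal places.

The sequences differ at positions 1 (C/G), 10 (A/G), 11 (C/T), 14 (T/A), 17 (A/T), 29 (C/A), 33 (G/T).
p = 7/35 = 0.200000.
d = −0.75 · ln(1 − (4/3)·0.200000) = −0.75 · ln(0.733333) = −0.75 · (-0.310155) = 0.2326.

0.2326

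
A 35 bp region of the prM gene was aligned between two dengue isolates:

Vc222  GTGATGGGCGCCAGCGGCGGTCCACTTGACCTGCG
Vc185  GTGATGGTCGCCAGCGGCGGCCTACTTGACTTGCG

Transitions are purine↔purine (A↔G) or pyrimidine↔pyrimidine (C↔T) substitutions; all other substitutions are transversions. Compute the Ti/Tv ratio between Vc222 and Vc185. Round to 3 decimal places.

3.000

Mismatches occur at site 8 (G→T, transversion), site 21 (T→C, transition), site 23 (C→T, transition), site 31 (C→T, transition).
Of the 4 differences, 3 transitions and 1 transversion, so Ti/Tv = 3/1 = 3.000.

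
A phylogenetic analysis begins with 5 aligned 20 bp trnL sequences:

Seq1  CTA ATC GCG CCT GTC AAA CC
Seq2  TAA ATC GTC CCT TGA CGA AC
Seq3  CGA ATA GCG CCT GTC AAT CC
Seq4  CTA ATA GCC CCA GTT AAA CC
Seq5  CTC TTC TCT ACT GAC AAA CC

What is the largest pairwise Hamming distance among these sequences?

14

Pairwise Hamming distances:
  Seq1 vs Seq2: 10
  Seq1 vs Seq3: 3
  Seq1 vs Seq4: 4
  Seq1 vs Seq5: 6
  Seq2 vs Seq3: 12
  Seq2 vs Seq4: 11
  Seq2 vs Seq5: 14
  Seq3 vs Seq4: 5
  Seq3 vs Seq5: 9
  Seq4 vs Seq5: 9
The largest is 14, between Seq2 and Seq5.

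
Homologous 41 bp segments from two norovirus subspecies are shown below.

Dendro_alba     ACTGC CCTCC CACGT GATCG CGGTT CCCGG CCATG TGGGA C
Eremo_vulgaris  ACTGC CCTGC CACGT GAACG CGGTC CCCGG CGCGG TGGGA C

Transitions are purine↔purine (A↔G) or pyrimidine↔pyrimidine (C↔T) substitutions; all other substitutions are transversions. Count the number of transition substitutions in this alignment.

Mismatches occur at site 9 (C→G, transversion), site 18 (T→A, transversion), site 25 (T→C, transition), site 32 (C→G, transversion), site 33 (A→C, transversion), site 34 (T→G, transversion).
Of the 6 differences, 1 transition and 5 transversions, so the answer is 1.

1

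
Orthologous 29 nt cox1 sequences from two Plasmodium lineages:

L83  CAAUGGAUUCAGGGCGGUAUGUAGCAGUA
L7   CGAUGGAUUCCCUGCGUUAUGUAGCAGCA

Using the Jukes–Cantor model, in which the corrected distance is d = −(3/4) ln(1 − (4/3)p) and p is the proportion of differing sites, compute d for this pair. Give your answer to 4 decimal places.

0.2421

Differing sites — 2:A/G; 11:A/C; 12:G/C; 13:G/U; 17:G/U; 28:U/C.
p = 6/29 = 0.206897.
d = −0.75 · ln(1 − (4/3)·0.206897) = −0.75 · ln(0.724137) = −0.75 · (-0.322775) = 0.2421.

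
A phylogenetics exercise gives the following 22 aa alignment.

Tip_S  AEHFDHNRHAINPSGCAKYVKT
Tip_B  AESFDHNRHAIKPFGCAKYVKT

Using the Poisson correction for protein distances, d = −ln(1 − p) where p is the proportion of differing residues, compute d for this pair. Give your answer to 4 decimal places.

The sequences differ at positions 3 (H/S), 12 (N/K), 14 (S/F).
p = 3/22 = 0.136364.
d = −ln(1 − 0.136364) = −ln(0.863636) = 0.1466.

0.1466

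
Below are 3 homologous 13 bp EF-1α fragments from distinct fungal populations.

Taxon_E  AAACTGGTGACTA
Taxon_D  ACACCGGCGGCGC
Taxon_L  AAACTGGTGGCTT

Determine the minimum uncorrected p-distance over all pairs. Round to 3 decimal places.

Pairwise Hamming distances:
  Taxon_E vs Taxon_D: 6
  Taxon_E vs Taxon_L: 2
  Taxon_D vs Taxon_L: 5
The smallest is 2 mismatches, between Taxon_E and Taxon_L; p = 2/13 = 0.154.

0.154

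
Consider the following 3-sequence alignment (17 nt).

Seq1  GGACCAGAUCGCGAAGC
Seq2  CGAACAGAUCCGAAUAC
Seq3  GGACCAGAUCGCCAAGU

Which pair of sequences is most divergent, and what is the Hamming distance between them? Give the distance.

8

Pairwise Hamming distances:
  Seq1 vs Seq2: 7
  Seq1 vs Seq3: 2
  Seq2 vs Seq3: 8
The largest is 8, between Seq2 and Seq3.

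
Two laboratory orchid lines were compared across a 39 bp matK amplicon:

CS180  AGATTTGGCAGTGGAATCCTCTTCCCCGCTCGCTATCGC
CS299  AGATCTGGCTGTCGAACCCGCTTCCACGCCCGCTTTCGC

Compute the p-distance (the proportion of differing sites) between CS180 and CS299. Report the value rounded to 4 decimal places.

Differing sites — 5:T/C; 10:A/T; 13:G/C; 17:T/C; 20:T/G; 26:C/A; 30:T/C; 35:A/T.
There are 8 differences over 39 sites, so p = 8/39 = 0.2051.

0.2051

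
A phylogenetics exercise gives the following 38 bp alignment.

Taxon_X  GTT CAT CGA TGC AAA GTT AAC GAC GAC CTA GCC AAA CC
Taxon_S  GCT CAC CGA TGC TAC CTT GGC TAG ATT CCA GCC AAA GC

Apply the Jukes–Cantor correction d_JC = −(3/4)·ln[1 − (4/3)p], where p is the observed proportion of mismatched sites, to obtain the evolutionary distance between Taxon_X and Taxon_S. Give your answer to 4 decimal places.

0.5068

The sequences differ at positions 2 (T/C), 6 (T/C), 13 (A/T), 15 (A/C), 16 (G/C), 19 (A/G), 20 (A/G), 22 (G/T), 24 (C/G), 25 (G/A), 26 (A/T), 27 (C/T), 29 (T/C), 37 (C/G).
p = 14/38 = 0.368421.
d = −0.75 · ln(1 − (4/3)·0.368421) = −0.75 · ln(0.508772) = −0.75 · (-0.675755) = 0.5068.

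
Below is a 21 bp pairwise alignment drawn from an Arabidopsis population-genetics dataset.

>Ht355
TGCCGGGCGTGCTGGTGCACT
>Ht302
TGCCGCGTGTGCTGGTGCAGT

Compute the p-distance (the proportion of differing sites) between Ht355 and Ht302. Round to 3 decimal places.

0.143

Mismatches occur at site 6 (G→C), site 8 (C→T), site 20 (C→G).
There are 3 differences over 21 sites, so p = 3/21 = 0.143.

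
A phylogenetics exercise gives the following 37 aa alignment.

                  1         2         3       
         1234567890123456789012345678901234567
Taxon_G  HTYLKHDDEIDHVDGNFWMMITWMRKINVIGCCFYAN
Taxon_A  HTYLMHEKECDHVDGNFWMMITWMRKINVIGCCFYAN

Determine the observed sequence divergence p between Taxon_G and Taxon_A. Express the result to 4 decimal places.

0.1081

The sequences differ at positions 5 (K/M), 7 (D/E), 8 (D/K), 10 (I/C).
There are 4 differences over 37 sites, so p = 4/37 = 0.1081.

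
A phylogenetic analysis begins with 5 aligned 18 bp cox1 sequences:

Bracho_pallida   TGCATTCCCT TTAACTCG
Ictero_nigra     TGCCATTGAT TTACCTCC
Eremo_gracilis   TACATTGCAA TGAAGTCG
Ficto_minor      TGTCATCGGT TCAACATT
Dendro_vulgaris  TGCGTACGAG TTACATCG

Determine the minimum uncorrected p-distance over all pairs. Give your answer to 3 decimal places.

Pairwise Hamming distances:
  Bracho_pallida vs Ictero_nigra: 7
  Bracho_pallida vs Eremo_gracilis: 6
  Bracho_pallida vs Ficto_minor: 9
  Bracho_pallida vs Dendro_vulgaris: 7
  Ictero_nigra vs Eremo_gracilis: 10
  Ictero_nigra vs Ficto_minor: 8
  Ictero_nigra vs Dendro_vulgaris: 7
  Eremo_gracilis vs Ficto_minor: 13
  Eremo_gracilis vs Dendro_vulgaris: 9
  Ficto_minor vs Dendro_vulgaris: 12
The smallest is 6 mismatches, between Bracho_pallida and Eremo_gracilis; p = 6/18 = 0.333.

0.333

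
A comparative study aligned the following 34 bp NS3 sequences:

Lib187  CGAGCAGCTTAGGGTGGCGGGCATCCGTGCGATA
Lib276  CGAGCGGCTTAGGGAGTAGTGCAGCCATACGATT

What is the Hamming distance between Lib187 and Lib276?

The sequences differ at positions 6 (A/G), 15 (T/A), 17 (G/T), 18 (C/A), 20 (G/T), 24 (T/G), 27 (G/A), 29 (G/A), 34 (A/T).
That gives 9 mismatches out of 34 aligned sites, so the Hamming distance is 9.

9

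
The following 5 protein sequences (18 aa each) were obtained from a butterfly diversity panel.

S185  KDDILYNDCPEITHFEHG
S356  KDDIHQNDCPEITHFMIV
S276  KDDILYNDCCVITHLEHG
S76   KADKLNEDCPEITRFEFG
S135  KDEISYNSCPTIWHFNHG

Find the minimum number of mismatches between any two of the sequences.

3

Pairwise Hamming distances:
  S185 vs S356: 5
  S185 vs S276: 3
  S185 vs S76: 6
  S185 vs S135: 6
  S356 vs S276: 8
  S356 vs S76: 9
  S356 vs S135: 9
  S276 vs S76: 9
  S276 vs S135: 8
  S76 vs S135: 12
The smallest is 3, between S185 and S276.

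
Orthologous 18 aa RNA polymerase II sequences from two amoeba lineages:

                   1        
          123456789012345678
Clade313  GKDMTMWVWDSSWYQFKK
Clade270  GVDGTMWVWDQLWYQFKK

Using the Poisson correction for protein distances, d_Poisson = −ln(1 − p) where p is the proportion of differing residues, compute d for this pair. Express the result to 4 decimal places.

The sequences differ at positions 2 (K/V), 4 (M/G), 11 (S/Q), 12 (S/L).
p = 4/18 = 0.222222.
d = −ln(1 − 0.222222) = −ln(0.777778) = 0.2513.

0.2513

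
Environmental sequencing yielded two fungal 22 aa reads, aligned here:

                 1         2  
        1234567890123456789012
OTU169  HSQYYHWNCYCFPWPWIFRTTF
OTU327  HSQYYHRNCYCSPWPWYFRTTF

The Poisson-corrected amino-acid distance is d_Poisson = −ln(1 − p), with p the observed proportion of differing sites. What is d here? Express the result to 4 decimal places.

0.1466

The sequences differ at positions 7 (W/R), 12 (F/S), 17 (I/Y).
p = 3/22 = 0.136364.
d = −ln(1 − 0.136364) = −ln(0.863636) = 0.1466.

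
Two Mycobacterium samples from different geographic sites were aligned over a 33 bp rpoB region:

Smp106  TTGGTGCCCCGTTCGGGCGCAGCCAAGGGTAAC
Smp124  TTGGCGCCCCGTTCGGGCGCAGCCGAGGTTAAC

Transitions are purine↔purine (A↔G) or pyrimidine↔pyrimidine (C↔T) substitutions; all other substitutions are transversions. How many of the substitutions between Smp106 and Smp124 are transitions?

2

The sequences differ at positions 5 (T/C, transition), 25 (A/G, transition), 29 (G/T, transversion).
Of the 3 differences, 2 transitions and 1 transversion, so the answer is 2.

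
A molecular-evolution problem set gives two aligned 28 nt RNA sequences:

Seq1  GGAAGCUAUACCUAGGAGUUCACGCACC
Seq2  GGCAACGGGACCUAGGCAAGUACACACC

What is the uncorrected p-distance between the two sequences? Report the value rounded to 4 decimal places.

Mismatches occur at site 3 (A/C), site 5 (G/A), site 7 (U/G), site 8 (A/G), site 9 (U/G), site 17 (A/C), site 18 (G/A), site 19 (U/A), site 20 (U/G), site 21 (C/U), site 24 (G/A).
There are 11 differences over 28 sites, so p = 11/28 = 0.3929.

0.3929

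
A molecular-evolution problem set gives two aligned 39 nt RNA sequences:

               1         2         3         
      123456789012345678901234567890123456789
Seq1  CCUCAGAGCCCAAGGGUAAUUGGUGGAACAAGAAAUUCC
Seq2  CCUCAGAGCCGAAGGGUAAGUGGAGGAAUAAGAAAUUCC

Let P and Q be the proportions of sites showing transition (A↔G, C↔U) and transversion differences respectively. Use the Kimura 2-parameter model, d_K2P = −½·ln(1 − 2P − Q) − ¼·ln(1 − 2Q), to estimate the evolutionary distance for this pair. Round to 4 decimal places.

Mismatches occur at site 11 (C↔G, transversion), site 20 (U↔G, transversion), site 24 (U↔A, transversion), site 29 (C↔U, transition).
Of the 4 differences, 1 transition and 3 transversions over 39 sites: P = 1/39 = 0.025641, Q = 3/39 = 0.076923.
d = −0.5·ln(0.871795) − 0.25·ln(0.846154) = −0.5·(-0.137201) − 0.25·(-0.167054) = 0.1104.

0.1104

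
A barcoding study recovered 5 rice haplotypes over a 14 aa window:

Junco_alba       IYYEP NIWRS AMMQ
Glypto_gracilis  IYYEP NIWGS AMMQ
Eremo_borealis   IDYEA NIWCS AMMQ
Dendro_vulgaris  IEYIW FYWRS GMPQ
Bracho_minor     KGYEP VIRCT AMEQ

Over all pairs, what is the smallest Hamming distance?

1

Pairwise Hamming distances:
  Junco_alba vs Glypto_gracilis: 1
  Junco_alba vs Eremo_borealis: 3
  Junco_alba vs Dendro_vulgaris: 7
  Junco_alba vs Bracho_minor: 7
  Glypto_gracilis vs Eremo_borealis: 3
  Glypto_gracilis vs Dendro_vulgaris: 8
  Glypto_gracilis vs Bracho_minor: 7
  Eremo_borealis vs Dendro_vulgaris: 8
  Eremo_borealis vs Bracho_minor: 7
  Dendro_vulgaris vs Bracho_minor: 11
The smallest is 1, between Junco_alba and Glypto_gracilis.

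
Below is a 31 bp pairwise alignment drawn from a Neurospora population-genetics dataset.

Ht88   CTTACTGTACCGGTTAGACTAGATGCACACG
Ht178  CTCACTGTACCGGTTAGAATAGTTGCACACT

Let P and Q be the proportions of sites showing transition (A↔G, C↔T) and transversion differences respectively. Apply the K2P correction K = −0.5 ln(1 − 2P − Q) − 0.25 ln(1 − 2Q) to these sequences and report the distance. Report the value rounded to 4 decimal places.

Mismatches occur at site 3 (T/C, transition), site 19 (C/A, transversion), site 23 (A/T, transversion), site 31 (G/T, transversion).
Of the 4 differences, 1 transition and 3 transversions over 31 sites: P = 1/31 = 0.032258, Q = 3/31 = 0.096774.
d = −0.5·ln(0.838710) − 0.25·ln(0.806452) = −0.5·(-0.175890) − 0.25·(-0.215111) = 0.1417.

0.1417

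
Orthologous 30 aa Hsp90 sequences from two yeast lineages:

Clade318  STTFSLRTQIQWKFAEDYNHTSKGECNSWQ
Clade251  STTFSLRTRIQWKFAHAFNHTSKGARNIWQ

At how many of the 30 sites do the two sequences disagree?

7

Differing sites — 9:Q/R; 16:E/H; 17:D/A; 18:Y/F; 25:E/A; 26:C/R; 28:S/I.
That gives 7 mismatches out of 30 aligned sites, so the Hamming distance is 7.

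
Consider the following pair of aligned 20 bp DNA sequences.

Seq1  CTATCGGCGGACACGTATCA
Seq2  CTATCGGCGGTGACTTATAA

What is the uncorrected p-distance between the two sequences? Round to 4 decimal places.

Mismatches occur at site 11 (A/T), site 12 (C/G), site 15 (G/T), site 19 (C/A).
There are 4 differences over 20 sites, so p = 4/20 = 0.2000.

0.2000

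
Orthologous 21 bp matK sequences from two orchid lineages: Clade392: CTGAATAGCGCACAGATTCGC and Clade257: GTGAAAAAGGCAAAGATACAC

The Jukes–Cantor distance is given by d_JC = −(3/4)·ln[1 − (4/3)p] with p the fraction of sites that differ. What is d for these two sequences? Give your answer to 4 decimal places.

Mismatches occur at site 1 (C/G), site 6 (T/A), site 8 (G/A), site 9 (C/G), site 13 (C/A), site 18 (T/A), site 20 (G/A).
p = 7/21 = 0.333333.
d = −0.75 · ln(1 − (4/3)·0.333333) = −0.75 · ln(0.555556) = −0.75 · (-0.587786) = 0.4408.

0.4408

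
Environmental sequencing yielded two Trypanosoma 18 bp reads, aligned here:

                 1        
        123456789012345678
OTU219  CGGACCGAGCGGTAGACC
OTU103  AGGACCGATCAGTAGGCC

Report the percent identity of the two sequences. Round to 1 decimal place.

77.8%

Mismatches occur at site 1 (C/A), site 9 (G/T), site 11 (G/A), site 16 (A/G).
14 of the 18 sites match, so the percent identity is 14/18 × 100 = 77.8%.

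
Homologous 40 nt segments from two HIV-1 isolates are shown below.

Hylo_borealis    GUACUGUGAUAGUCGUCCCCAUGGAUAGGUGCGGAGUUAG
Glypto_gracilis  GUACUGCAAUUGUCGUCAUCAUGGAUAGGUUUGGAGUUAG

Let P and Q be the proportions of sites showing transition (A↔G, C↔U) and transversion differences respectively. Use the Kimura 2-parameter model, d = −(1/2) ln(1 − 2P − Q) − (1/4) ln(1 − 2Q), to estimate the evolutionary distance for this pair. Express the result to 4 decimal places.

The sequences differ at positions 7 (U/C, transition), 8 (G/A, transition), 11 (A/U, transversion), 18 (C/A, transversion), 19 (C/U, transition), 31 (G/U, transversion), 32 (C/U, transition).
Of the 7 differences, 4 transitions and 3 transversions over 40 sites: P = 4/40 = 0.100000, Q = 3/40 = 0.075000.
d = −0.5·ln(0.725000) − 0.25·ln(0.850000) = −0.5·(-0.321584) − 0.25·(-0.162519) = 0.2014.

0.2014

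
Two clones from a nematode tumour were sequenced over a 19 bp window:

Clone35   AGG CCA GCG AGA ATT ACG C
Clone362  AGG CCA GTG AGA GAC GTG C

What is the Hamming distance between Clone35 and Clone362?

6

Differing sites — 8:C/T; 13:A/G; 14:T/A; 15:T/C; 16:A/G; 17:C/T.
That gives 6 mismatches out of 19 aligned sites, so the Hamming distance is 6.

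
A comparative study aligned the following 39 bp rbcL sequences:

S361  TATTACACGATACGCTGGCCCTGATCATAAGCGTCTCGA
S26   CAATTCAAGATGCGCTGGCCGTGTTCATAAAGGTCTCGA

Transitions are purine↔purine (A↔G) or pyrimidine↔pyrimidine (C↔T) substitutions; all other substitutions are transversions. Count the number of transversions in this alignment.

Differing sites — 1:T/C (Ti); 3:T/A (Tv); 5:A/T (Tv); 8:C/A (Tv); 12:A/G (Ti); 21:C/G (Tv); 24:A/T (Tv); 31:G/A (Ti); 32:C/G (Tv).
Of the 9 differences, 3 transitions and 6 transversions, so the answer is 6.

6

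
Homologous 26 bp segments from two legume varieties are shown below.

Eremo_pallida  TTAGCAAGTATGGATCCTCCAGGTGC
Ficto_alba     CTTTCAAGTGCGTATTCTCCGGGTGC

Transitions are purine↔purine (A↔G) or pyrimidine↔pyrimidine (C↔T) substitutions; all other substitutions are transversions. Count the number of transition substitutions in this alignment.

5

The sequences differ at positions 1 (T/C, transition), 3 (A/T, transversion), 4 (G/T, transversion), 10 (A/G, transition), 11 (T/C, transition), 13 (G/T, transversion), 16 (C/T, transition), 21 (A/G, transition).
Of the 8 differences, 5 transitions and 3 transversions, so the answer is 5.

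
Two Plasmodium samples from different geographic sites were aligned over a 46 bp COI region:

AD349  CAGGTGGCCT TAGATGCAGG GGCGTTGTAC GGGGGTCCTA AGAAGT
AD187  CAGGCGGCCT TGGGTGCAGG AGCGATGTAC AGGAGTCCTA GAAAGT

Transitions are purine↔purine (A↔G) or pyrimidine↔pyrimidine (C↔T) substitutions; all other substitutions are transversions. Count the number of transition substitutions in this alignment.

8

Mismatches occur at site 5 (T↔C, transition), site 12 (A↔G, transition), site 14 (A↔G, transition), site 21 (G↔A, transition), site 25 (T↔A, transversion), site 31 (G↔A, transition), site 34 (G↔A, transition), site 41 (A↔G, transition), site 42 (G↔A, transition).
Of the 9 differences, 8 transitions and 1 transversion, so the answer is 8.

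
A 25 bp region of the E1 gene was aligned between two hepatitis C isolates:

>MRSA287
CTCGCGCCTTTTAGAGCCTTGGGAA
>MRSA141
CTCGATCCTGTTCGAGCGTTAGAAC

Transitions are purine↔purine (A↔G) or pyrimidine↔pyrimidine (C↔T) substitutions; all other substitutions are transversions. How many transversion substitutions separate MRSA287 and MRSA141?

6

Mismatches occur at site 5 (C/A, transversion), site 6 (G/T, transversion), site 10 (T/G, transversion), site 13 (A/C, transversion), site 18 (C/G, transversion), site 21 (G/A, transition), site 23 (G/A, transition), site 25 (A/C, transversion).
Of the 8 differences, 2 transitions and 6 transversions, so the answer is 6.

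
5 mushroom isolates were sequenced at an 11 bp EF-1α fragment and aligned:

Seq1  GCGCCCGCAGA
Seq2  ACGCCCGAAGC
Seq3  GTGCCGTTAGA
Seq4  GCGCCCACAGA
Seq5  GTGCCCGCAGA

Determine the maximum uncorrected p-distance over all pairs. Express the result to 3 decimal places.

0.545

Pairwise Hamming distances:
  Seq1 vs Seq2: 3
  Seq1 vs Seq3: 4
  Seq1 vs Seq4: 1
  Seq1 vs Seq5: 1
  Seq2 vs Seq3: 6
  Seq2 vs Seq4: 4
  Seq2 vs Seq5: 4
  Seq3 vs Seq4: 4
  Seq3 vs Seq5: 3
  Seq4 vs Seq5: 2
The largest is 6 mismatches, between Seq2 and Seq3; p = 6/11 = 0.545.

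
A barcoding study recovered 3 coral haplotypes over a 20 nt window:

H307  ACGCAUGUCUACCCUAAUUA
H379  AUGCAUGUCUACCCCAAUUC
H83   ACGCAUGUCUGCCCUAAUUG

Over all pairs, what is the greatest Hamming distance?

Pairwise Hamming distances:
  H307 vs H379: 3
  H307 vs H83: 2
  H379 vs H83: 4
The largest is 4, between H379 and H83.

4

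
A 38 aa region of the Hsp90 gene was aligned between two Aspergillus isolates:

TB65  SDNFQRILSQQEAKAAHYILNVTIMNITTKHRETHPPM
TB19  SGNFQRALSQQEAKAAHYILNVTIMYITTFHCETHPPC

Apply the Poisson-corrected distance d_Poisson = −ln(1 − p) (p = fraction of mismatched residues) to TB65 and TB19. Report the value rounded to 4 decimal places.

Differing sites — 2:D/G; 7:I/A; 26:N/Y; 30:K/F; 32:R/C; 38:M/C.
p = 6/38 = 0.157895.
d = −ln(1 − 0.157895) = −ln(0.842105) = 0.1719.

0.1719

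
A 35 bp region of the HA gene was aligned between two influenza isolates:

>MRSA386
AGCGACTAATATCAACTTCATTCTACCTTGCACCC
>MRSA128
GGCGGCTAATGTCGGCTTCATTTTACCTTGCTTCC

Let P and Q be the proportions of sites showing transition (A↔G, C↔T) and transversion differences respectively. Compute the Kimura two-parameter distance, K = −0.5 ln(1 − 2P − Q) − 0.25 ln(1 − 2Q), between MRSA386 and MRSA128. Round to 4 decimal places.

Mismatches occur at site 1 (A↔G, transition), site 5 (A↔G, transition), site 11 (A↔G, transition), site 14 (A↔G, transition), site 15 (A↔G, transition), site 23 (C↔T, transition), site 32 (A↔T, transversion), site 33 (C↔T, transition).
Of the 8 differences, 7 transitions and 1 transversion over 35 sites: P = 7/35 = 0.200000, Q = 1/35 = 0.028571.
d = −0.5·ln(0.571429) − 0.25·ln(0.942858) = −0.5·(-0.559615) − 0.25·(-0.058840) = 0.2945.

0.2945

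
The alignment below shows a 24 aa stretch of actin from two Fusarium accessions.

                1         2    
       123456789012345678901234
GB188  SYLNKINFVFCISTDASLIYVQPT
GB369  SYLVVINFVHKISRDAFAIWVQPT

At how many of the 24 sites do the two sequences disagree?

8

Differing sites — 4:N/V; 5:K/V; 10:F/H; 11:C/K; 14:T/R; 17:S/F; 18:L/A; 20:Y/W.
That gives 8 mismatches out of 24 aligned sites, so the Hamming distance is 8.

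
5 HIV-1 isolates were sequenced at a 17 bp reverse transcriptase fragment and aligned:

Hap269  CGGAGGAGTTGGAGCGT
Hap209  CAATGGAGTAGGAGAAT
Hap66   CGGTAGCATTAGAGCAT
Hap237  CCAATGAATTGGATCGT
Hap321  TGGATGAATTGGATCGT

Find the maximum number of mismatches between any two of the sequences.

10

Pairwise Hamming distances:
  Hap269 vs Hap209: 6
  Hap269 vs Hap66: 6
  Hap269 vs Hap237: 5
  Hap269 vs Hap321: 4
  Hap209 vs Hap66: 8
  Hap209 vs Hap237: 8
  Hap209 vs Hap321: 10
  Hap66 vs Hap237: 8
  Hap66 vs Hap321: 7
  Hap237 vs Hap321: 3
The largest is 10, between Hap209 and Hap321.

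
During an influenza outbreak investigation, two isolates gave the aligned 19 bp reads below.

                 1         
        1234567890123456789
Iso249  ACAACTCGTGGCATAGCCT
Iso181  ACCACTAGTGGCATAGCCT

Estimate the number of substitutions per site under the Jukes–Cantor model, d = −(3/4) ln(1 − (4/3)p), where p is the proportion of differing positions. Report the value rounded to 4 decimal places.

The sequences differ at positions 3 (A/C), 7 (C/A).
p = 2/19 = 0.105263.
d = −0.75 · ln(1 − (4/3)·0.105263) = −0.75 · ln(0.859649) = −0.75 · (-0.151231) = 0.1134.

0.1134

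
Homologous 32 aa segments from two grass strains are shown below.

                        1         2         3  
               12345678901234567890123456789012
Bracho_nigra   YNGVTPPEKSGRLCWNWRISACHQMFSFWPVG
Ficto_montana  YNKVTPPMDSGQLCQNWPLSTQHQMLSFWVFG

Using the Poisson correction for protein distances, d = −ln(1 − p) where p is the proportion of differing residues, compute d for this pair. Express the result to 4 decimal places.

The sequences differ at positions 3 (G/K), 8 (E/M), 9 (K/D), 12 (R/Q), 15 (W/Q), 18 (R/P), 19 (I/L), 21 (A/T), 22 (C/Q), 26 (F/L), 30 (P/V), 31 (V/F).
p = 12/32 = 0.375000.
d = −ln(1 − 0.375000) = −ln(0.625000) = 0.4700.

0.4700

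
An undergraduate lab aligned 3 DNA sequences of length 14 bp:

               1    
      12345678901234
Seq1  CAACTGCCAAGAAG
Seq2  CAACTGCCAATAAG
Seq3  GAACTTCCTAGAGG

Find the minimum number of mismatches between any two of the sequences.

Pairwise Hamming distances:
  Seq1 vs Seq2: 1
  Seq1 vs Seq3: 4
  Seq2 vs Seq3: 5
The smallest is 1, between Seq1 and Seq2.

1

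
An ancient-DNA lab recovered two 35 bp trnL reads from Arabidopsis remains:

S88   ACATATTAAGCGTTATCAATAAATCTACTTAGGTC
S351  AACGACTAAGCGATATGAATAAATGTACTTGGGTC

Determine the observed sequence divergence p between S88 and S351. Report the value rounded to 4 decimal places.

0.2286

Differing sites — 2:C/A; 3:A/C; 4:T/G; 6:T/C; 13:T/A; 17:C/G; 25:C/G; 31:A/G.
There are 8 differences over 35 sites, so p = 8/35 = 0.2286.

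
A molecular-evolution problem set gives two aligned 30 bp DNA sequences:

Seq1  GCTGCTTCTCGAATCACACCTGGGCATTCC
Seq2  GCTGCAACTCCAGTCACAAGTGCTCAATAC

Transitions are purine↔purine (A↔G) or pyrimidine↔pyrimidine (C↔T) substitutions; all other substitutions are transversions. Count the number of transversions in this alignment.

9

Differing sites — 6:T/A (Tv); 7:T/A (Tv); 11:G/C (Tv); 13:A/G (Ti); 19:C/A (Tv); 20:C/G (Tv); 23:G/C (Tv); 24:G/T (Tv); 27:T/A (Tv); 29:C/A (Tv).
Of the 10 differences, 1 transition and 9 transversions, so the answer is 9.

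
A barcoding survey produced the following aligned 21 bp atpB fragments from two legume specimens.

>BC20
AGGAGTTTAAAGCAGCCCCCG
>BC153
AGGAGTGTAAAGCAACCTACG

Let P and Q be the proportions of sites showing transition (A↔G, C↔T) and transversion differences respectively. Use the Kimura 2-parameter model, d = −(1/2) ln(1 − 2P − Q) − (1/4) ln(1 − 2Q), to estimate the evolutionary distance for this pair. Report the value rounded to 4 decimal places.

Differing sites — 7:T/G (Tv); 15:G/A (Ti); 18:C/T (Ti); 19:C/A (Tv).
Of the 4 differences, 2 transitions and 2 transversions over 21 sites: P = 2/21 = 0.095238, Q = 2/21 = 0.095238.
d = −0.5·ln(0.714286) − 0.25·ln(0.809524) = −0.5·(-0.336472) − 0.25·(-0.211309) = 0.2211.

0.2211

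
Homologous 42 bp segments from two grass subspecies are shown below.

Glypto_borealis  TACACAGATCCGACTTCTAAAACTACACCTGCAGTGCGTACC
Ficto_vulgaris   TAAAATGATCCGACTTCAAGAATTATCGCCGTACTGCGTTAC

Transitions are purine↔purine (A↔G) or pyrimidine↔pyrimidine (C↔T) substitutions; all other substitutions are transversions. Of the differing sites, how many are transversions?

Mismatches occur at site 3 (C↔A, transversion), site 5 (C↔A, transversion), site 6 (A↔T, transversion), site 18 (T↔A, transversion), site 20 (A↔G, transition), site 23 (C↔T, transition), site 26 (C↔T, transition), site 27 (A↔C, transversion), site 28 (C↔G, transversion), site 30 (T↔C, transition), site 32 (C↔T, transition), site 34 (G↔C, transversion), site 40 (A↔T, transversion), site 41 (C↔A, transversion).
Of the 14 differences, 5 transitions and 9 transversions, so the answer is 9.

9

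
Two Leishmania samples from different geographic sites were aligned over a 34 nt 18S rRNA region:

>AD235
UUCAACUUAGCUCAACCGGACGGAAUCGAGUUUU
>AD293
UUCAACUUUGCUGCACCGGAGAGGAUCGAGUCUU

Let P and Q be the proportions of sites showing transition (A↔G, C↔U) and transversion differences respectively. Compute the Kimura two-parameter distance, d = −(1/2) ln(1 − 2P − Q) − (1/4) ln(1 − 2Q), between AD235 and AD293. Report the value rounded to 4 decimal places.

0.2412

The sequences differ at positions 9 (A/U, transversion), 13 (C/G, transversion), 14 (A/C, transversion), 21 (C/G, transversion), 22 (G/A, transition), 24 (A/G, transition), 32 (U/C, transition).
Of the 7 differences, 3 transitions and 4 transversions over 34 sites: P = 3/34 = 0.088235, Q = 4/34 = 0.117647.
d = −0.5·ln(0.705883) − 0.25·ln(0.764706) = −0.5·(-0.348306) − 0.25·(-0.268264) = 0.2412.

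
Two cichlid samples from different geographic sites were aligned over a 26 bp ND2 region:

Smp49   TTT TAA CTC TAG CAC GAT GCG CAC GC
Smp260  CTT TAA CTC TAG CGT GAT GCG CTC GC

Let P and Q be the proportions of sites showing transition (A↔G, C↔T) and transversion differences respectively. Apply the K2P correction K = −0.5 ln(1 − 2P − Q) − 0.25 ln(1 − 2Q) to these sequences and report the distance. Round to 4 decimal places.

0.1768

Mismatches occur at site 1 (T→C, transition), site 14 (A→G, transition), site 15 (C→T, transition), site 23 (A→T, transversion).
Of the 4 differences, 3 transitions and 1 transversion over 26 sites: P = 3/26 = 0.115385, Q = 1/26 = 0.038462.
d = −0.5·ln(0.730768) − 0.25·ln(0.923076) = −0.5·(-0.313659) − 0.25·(-0.080044) = 0.1768.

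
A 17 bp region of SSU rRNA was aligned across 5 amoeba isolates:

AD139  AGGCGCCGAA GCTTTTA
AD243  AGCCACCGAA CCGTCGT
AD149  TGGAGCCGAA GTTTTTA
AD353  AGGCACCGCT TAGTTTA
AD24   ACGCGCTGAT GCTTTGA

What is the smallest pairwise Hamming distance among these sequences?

3

Pairwise Hamming distances:
  AD139 vs AD243: 7
  AD139 vs AD149: 3
  AD139 vs AD353: 6
  AD139 vs AD24: 4
  AD243 vs AD149: 10
  AD243 vs AD353: 8
  AD243 vs AD24: 9
  AD149 vs AD353: 8
  AD149 vs AD24: 7
  AD353 vs AD24: 8
The smallest is 3, between AD139 and AD149.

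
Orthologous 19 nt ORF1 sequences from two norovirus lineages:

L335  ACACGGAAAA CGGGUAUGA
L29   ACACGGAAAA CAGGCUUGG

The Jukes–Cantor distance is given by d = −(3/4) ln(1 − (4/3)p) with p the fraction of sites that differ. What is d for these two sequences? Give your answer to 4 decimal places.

Mismatches occur at site 12 (G↔A), site 15 (U↔C), site 16 (A↔U), site 19 (A↔G).
p = 4/19 = 0.210526.
d = −0.75 · ln(1 − (4/3)·0.210526) = −0.75 · ln(0.719299) = −0.75 · (-0.329478) = 0.2471.

0.2471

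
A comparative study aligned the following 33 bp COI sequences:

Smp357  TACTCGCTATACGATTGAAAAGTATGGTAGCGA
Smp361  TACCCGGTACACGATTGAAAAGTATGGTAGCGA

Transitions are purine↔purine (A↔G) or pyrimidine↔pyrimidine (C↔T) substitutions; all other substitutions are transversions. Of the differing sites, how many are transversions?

Mismatches occur at site 4 (T/C, transition), site 7 (C/G, transversion), site 10 (T/C, transition).
Of the 3 differences, 2 transitions and 1 transversion, so the answer is 1.

1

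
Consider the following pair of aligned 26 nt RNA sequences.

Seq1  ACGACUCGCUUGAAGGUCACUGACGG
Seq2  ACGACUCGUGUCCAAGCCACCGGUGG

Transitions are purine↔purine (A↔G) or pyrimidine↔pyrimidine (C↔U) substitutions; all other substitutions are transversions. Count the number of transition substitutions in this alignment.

6

Mismatches occur at site 9 (C/U, transition), site 10 (U/G, transversion), site 12 (G/C, transversion), site 13 (A/C, transversion), site 15 (G/A, transition), site 17 (U/C, transition), site 21 (U/C, transition), site 23 (A/G, transition), site 24 (C/U, transition).
Of the 9 differences, 6 transitions and 3 transversions, so the answer is 6.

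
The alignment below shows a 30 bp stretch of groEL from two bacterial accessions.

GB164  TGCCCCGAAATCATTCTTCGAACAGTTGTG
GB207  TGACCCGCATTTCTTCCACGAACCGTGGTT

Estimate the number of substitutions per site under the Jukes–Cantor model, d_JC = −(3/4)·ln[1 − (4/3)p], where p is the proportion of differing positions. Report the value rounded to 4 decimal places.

0.4408

The sequences differ at positions 3 (C/A), 8 (A/C), 10 (A/T), 12 (C/T), 13 (A/C), 17 (T/C), 18 (T/A), 24 (A/C), 27 (T/G), 30 (G/T).
p = 10/30 = 0.333333.
d = −0.75 · ln(1 − (4/3)·0.333333) = −0.75 · ln(0.555556) = −0.75 · (-0.587786) = 0.4408.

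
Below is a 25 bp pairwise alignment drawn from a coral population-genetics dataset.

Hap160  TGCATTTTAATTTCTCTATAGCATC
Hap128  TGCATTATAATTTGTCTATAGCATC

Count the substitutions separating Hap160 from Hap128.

Differing sites — 7:T/A; 14:C/G.
That gives 2 mismatches out of 25 aligned sites, so the Hamming distance is 2.

2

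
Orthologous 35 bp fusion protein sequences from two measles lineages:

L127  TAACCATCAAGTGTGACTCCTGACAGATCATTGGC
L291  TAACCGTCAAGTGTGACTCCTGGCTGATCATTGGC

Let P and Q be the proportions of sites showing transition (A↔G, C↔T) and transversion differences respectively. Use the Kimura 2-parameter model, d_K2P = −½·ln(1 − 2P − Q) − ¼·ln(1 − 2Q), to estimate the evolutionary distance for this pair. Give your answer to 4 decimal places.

0.0918

Mismatches occur at site 6 (A↔G, transition), site 23 (A↔G, transition), site 25 (A↔T, transversion).
Of the 3 differences, 2 transitions and 1 transversion over 35 sites: P = 2/35 = 0.057143, Q = 1/35 = 0.028571.
d = −0.5·ln(0.857143) − 0.25·ln(0.942858) = −0.5·(-0.154151) − 0.25·(-0.058840) = 0.0918.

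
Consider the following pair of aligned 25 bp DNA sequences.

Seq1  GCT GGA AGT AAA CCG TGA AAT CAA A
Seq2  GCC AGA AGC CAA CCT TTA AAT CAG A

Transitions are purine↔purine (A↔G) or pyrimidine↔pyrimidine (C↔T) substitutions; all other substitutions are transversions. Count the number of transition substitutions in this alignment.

Differing sites — 3:T/C (Ti); 4:G/A (Ti); 9:T/C (Ti); 10:A/C (Tv); 15:G/T (Tv); 17:G/T (Tv); 24:A/G (Ti).
Of the 7 differences, 4 transitions and 3 transversions, so the answer is 4.

4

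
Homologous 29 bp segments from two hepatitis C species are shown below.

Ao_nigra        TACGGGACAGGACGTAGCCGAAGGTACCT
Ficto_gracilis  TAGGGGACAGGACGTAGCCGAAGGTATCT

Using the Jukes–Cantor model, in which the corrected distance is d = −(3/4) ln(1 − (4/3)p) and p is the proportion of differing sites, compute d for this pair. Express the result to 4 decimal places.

Mismatches occur at site 3 (C→G), site 27 (C→T).
p = 2/29 = 0.068966.
d = −0.75 · ln(1 − (4/3)·0.068966) = −0.75 · ln(0.908045) = −0.75 · (-0.096461) = 0.0723.

0.0723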